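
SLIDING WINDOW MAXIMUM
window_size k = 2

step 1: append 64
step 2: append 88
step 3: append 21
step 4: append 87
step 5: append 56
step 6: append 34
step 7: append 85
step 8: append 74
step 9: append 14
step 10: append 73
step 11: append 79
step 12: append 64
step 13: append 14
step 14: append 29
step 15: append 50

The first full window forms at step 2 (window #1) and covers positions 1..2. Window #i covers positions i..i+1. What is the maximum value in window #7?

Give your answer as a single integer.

Answer: 85

Derivation:
step 1: append 64 -> window=[64] (not full yet)
step 2: append 88 -> window=[64, 88] -> max=88
step 3: append 21 -> window=[88, 21] -> max=88
step 4: append 87 -> window=[21, 87] -> max=87
step 5: append 56 -> window=[87, 56] -> max=87
step 6: append 34 -> window=[56, 34] -> max=56
step 7: append 85 -> window=[34, 85] -> max=85
step 8: append 74 -> window=[85, 74] -> max=85
Window #7 max = 85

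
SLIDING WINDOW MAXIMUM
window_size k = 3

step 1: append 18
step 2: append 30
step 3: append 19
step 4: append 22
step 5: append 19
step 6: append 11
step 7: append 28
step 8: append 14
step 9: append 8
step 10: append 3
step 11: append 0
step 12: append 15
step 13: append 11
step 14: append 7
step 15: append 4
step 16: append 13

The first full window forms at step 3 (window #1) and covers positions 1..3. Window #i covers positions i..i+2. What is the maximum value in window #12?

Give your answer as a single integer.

Answer: 15

Derivation:
step 1: append 18 -> window=[18] (not full yet)
step 2: append 30 -> window=[18, 30] (not full yet)
step 3: append 19 -> window=[18, 30, 19] -> max=30
step 4: append 22 -> window=[30, 19, 22] -> max=30
step 5: append 19 -> window=[19, 22, 19] -> max=22
step 6: append 11 -> window=[22, 19, 11] -> max=22
step 7: append 28 -> window=[19, 11, 28] -> max=28
step 8: append 14 -> window=[11, 28, 14] -> max=28
step 9: append 8 -> window=[28, 14, 8] -> max=28
step 10: append 3 -> window=[14, 8, 3] -> max=14
step 11: append 0 -> window=[8, 3, 0] -> max=8
step 12: append 15 -> window=[3, 0, 15] -> max=15
step 13: append 11 -> window=[0, 15, 11] -> max=15
step 14: append 7 -> window=[15, 11, 7] -> max=15
Window #12 max = 15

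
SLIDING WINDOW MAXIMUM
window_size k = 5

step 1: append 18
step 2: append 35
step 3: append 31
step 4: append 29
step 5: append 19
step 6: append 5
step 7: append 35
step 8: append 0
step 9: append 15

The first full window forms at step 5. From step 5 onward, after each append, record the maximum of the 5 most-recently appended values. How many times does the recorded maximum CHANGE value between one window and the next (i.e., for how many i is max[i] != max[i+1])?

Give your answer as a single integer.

Answer: 0

Derivation:
step 1: append 18 -> window=[18] (not full yet)
step 2: append 35 -> window=[18, 35] (not full yet)
step 3: append 31 -> window=[18, 35, 31] (not full yet)
step 4: append 29 -> window=[18, 35, 31, 29] (not full yet)
step 5: append 19 -> window=[18, 35, 31, 29, 19] -> max=35
step 6: append 5 -> window=[35, 31, 29, 19, 5] -> max=35
step 7: append 35 -> window=[31, 29, 19, 5, 35] -> max=35
step 8: append 0 -> window=[29, 19, 5, 35, 0] -> max=35
step 9: append 15 -> window=[19, 5, 35, 0, 15] -> max=35
Recorded maximums: 35 35 35 35 35
Changes between consecutive maximums: 0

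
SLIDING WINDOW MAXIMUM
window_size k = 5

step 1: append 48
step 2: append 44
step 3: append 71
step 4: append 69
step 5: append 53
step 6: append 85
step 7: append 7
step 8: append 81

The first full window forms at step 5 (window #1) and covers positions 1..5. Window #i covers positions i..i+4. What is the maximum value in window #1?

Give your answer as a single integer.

Answer: 71

Derivation:
step 1: append 48 -> window=[48] (not full yet)
step 2: append 44 -> window=[48, 44] (not full yet)
step 3: append 71 -> window=[48, 44, 71] (not full yet)
step 4: append 69 -> window=[48, 44, 71, 69] (not full yet)
step 5: append 53 -> window=[48, 44, 71, 69, 53] -> max=71
Window #1 max = 71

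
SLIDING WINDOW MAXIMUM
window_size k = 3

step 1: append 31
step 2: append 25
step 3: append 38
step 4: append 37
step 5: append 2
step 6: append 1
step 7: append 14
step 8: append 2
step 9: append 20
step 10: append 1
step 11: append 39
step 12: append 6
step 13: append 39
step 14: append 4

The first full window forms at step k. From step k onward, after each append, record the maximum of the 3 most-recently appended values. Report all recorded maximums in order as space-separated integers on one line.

step 1: append 31 -> window=[31] (not full yet)
step 2: append 25 -> window=[31, 25] (not full yet)
step 3: append 38 -> window=[31, 25, 38] -> max=38
step 4: append 37 -> window=[25, 38, 37] -> max=38
step 5: append 2 -> window=[38, 37, 2] -> max=38
step 6: append 1 -> window=[37, 2, 1] -> max=37
step 7: append 14 -> window=[2, 1, 14] -> max=14
step 8: append 2 -> window=[1, 14, 2] -> max=14
step 9: append 20 -> window=[14, 2, 20] -> max=20
step 10: append 1 -> window=[2, 20, 1] -> max=20
step 11: append 39 -> window=[20, 1, 39] -> max=39
step 12: append 6 -> window=[1, 39, 6] -> max=39
step 13: append 39 -> window=[39, 6, 39] -> max=39
step 14: append 4 -> window=[6, 39, 4] -> max=39

Answer: 38 38 38 37 14 14 20 20 39 39 39 39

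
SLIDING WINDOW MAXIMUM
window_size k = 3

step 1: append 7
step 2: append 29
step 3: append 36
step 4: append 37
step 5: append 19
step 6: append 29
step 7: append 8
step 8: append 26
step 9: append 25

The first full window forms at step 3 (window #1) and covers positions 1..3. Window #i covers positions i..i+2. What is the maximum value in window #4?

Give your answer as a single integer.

step 1: append 7 -> window=[7] (not full yet)
step 2: append 29 -> window=[7, 29] (not full yet)
step 3: append 36 -> window=[7, 29, 36] -> max=36
step 4: append 37 -> window=[29, 36, 37] -> max=37
step 5: append 19 -> window=[36, 37, 19] -> max=37
step 6: append 29 -> window=[37, 19, 29] -> max=37
Window #4 max = 37

Answer: 37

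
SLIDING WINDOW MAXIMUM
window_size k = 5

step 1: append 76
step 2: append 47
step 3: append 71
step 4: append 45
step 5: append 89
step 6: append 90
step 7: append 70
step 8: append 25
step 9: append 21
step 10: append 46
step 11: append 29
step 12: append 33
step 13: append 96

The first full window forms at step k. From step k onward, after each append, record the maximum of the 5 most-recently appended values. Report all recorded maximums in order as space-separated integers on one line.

step 1: append 76 -> window=[76] (not full yet)
step 2: append 47 -> window=[76, 47] (not full yet)
step 3: append 71 -> window=[76, 47, 71] (not full yet)
step 4: append 45 -> window=[76, 47, 71, 45] (not full yet)
step 5: append 89 -> window=[76, 47, 71, 45, 89] -> max=89
step 6: append 90 -> window=[47, 71, 45, 89, 90] -> max=90
step 7: append 70 -> window=[71, 45, 89, 90, 70] -> max=90
step 8: append 25 -> window=[45, 89, 90, 70, 25] -> max=90
step 9: append 21 -> window=[89, 90, 70, 25, 21] -> max=90
step 10: append 46 -> window=[90, 70, 25, 21, 46] -> max=90
step 11: append 29 -> window=[70, 25, 21, 46, 29] -> max=70
step 12: append 33 -> window=[25, 21, 46, 29, 33] -> max=46
step 13: append 96 -> window=[21, 46, 29, 33, 96] -> max=96

Answer: 89 90 90 90 90 90 70 46 96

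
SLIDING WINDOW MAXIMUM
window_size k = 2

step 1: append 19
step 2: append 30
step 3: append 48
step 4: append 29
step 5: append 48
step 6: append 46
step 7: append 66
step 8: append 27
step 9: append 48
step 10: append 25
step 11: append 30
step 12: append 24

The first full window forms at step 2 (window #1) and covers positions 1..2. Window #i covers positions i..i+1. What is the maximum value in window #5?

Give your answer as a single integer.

step 1: append 19 -> window=[19] (not full yet)
step 2: append 30 -> window=[19, 30] -> max=30
step 3: append 48 -> window=[30, 48] -> max=48
step 4: append 29 -> window=[48, 29] -> max=48
step 5: append 48 -> window=[29, 48] -> max=48
step 6: append 46 -> window=[48, 46] -> max=48
Window #5 max = 48

Answer: 48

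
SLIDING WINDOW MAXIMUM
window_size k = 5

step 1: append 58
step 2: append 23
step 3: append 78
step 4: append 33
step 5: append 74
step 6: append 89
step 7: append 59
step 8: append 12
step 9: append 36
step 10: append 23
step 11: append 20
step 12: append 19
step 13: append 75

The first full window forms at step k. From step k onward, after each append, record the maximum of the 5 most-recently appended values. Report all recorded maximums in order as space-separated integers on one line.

step 1: append 58 -> window=[58] (not full yet)
step 2: append 23 -> window=[58, 23] (not full yet)
step 3: append 78 -> window=[58, 23, 78] (not full yet)
step 4: append 33 -> window=[58, 23, 78, 33] (not full yet)
step 5: append 74 -> window=[58, 23, 78, 33, 74] -> max=78
step 6: append 89 -> window=[23, 78, 33, 74, 89] -> max=89
step 7: append 59 -> window=[78, 33, 74, 89, 59] -> max=89
step 8: append 12 -> window=[33, 74, 89, 59, 12] -> max=89
step 9: append 36 -> window=[74, 89, 59, 12, 36] -> max=89
step 10: append 23 -> window=[89, 59, 12, 36, 23] -> max=89
step 11: append 20 -> window=[59, 12, 36, 23, 20] -> max=59
step 12: append 19 -> window=[12, 36, 23, 20, 19] -> max=36
step 13: append 75 -> window=[36, 23, 20, 19, 75] -> max=75

Answer: 78 89 89 89 89 89 59 36 75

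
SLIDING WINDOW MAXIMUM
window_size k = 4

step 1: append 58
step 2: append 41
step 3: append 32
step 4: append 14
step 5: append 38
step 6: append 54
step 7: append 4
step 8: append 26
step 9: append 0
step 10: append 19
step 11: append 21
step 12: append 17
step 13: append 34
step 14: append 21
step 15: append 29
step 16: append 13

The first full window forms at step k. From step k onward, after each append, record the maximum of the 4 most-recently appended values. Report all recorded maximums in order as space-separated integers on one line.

step 1: append 58 -> window=[58] (not full yet)
step 2: append 41 -> window=[58, 41] (not full yet)
step 3: append 32 -> window=[58, 41, 32] (not full yet)
step 4: append 14 -> window=[58, 41, 32, 14] -> max=58
step 5: append 38 -> window=[41, 32, 14, 38] -> max=41
step 6: append 54 -> window=[32, 14, 38, 54] -> max=54
step 7: append 4 -> window=[14, 38, 54, 4] -> max=54
step 8: append 26 -> window=[38, 54, 4, 26] -> max=54
step 9: append 0 -> window=[54, 4, 26, 0] -> max=54
step 10: append 19 -> window=[4, 26, 0, 19] -> max=26
step 11: append 21 -> window=[26, 0, 19, 21] -> max=26
step 12: append 17 -> window=[0, 19, 21, 17] -> max=21
step 13: append 34 -> window=[19, 21, 17, 34] -> max=34
step 14: append 21 -> window=[21, 17, 34, 21] -> max=34
step 15: append 29 -> window=[17, 34, 21, 29] -> max=34
step 16: append 13 -> window=[34, 21, 29, 13] -> max=34

Answer: 58 41 54 54 54 54 26 26 21 34 34 34 34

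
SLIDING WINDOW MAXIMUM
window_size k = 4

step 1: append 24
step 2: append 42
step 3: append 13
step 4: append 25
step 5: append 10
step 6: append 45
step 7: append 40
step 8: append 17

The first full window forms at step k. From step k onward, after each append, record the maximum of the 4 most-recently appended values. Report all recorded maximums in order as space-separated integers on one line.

step 1: append 24 -> window=[24] (not full yet)
step 2: append 42 -> window=[24, 42] (not full yet)
step 3: append 13 -> window=[24, 42, 13] (not full yet)
step 4: append 25 -> window=[24, 42, 13, 25] -> max=42
step 5: append 10 -> window=[42, 13, 25, 10] -> max=42
step 6: append 45 -> window=[13, 25, 10, 45] -> max=45
step 7: append 40 -> window=[25, 10, 45, 40] -> max=45
step 8: append 17 -> window=[10, 45, 40, 17] -> max=45

Answer: 42 42 45 45 45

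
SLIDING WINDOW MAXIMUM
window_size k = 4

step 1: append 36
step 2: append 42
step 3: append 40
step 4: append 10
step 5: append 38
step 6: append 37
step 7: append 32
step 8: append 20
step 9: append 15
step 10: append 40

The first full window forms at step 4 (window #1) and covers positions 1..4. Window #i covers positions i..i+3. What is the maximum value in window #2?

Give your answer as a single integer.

Answer: 42

Derivation:
step 1: append 36 -> window=[36] (not full yet)
step 2: append 42 -> window=[36, 42] (not full yet)
step 3: append 40 -> window=[36, 42, 40] (not full yet)
step 4: append 10 -> window=[36, 42, 40, 10] -> max=42
step 5: append 38 -> window=[42, 40, 10, 38] -> max=42
Window #2 max = 42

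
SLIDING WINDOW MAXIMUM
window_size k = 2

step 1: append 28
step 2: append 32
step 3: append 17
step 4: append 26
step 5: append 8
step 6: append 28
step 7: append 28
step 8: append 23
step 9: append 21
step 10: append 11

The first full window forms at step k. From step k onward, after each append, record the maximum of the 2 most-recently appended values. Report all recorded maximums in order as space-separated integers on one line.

step 1: append 28 -> window=[28] (not full yet)
step 2: append 32 -> window=[28, 32] -> max=32
step 3: append 17 -> window=[32, 17] -> max=32
step 4: append 26 -> window=[17, 26] -> max=26
step 5: append 8 -> window=[26, 8] -> max=26
step 6: append 28 -> window=[8, 28] -> max=28
step 7: append 28 -> window=[28, 28] -> max=28
step 8: append 23 -> window=[28, 23] -> max=28
step 9: append 21 -> window=[23, 21] -> max=23
step 10: append 11 -> window=[21, 11] -> max=21

Answer: 32 32 26 26 28 28 28 23 21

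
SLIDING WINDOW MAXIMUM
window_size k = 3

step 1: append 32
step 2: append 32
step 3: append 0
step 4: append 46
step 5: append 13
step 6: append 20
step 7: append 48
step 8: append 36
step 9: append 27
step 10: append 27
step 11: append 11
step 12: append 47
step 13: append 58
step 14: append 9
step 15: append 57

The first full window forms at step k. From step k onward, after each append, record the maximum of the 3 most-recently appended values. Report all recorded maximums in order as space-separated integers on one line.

Answer: 32 46 46 46 48 48 48 36 27 47 58 58 58

Derivation:
step 1: append 32 -> window=[32] (not full yet)
step 2: append 32 -> window=[32, 32] (not full yet)
step 3: append 0 -> window=[32, 32, 0] -> max=32
step 4: append 46 -> window=[32, 0, 46] -> max=46
step 5: append 13 -> window=[0, 46, 13] -> max=46
step 6: append 20 -> window=[46, 13, 20] -> max=46
step 7: append 48 -> window=[13, 20, 48] -> max=48
step 8: append 36 -> window=[20, 48, 36] -> max=48
step 9: append 27 -> window=[48, 36, 27] -> max=48
step 10: append 27 -> window=[36, 27, 27] -> max=36
step 11: append 11 -> window=[27, 27, 11] -> max=27
step 12: append 47 -> window=[27, 11, 47] -> max=47
step 13: append 58 -> window=[11, 47, 58] -> max=58
step 14: append 9 -> window=[47, 58, 9] -> max=58
step 15: append 57 -> window=[58, 9, 57] -> max=58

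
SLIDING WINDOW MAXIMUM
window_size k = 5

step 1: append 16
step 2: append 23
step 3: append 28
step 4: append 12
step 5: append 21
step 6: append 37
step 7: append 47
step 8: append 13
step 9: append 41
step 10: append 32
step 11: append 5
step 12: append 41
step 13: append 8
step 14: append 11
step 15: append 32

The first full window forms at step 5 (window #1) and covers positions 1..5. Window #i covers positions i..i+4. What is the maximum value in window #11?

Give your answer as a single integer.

step 1: append 16 -> window=[16] (not full yet)
step 2: append 23 -> window=[16, 23] (not full yet)
step 3: append 28 -> window=[16, 23, 28] (not full yet)
step 4: append 12 -> window=[16, 23, 28, 12] (not full yet)
step 5: append 21 -> window=[16, 23, 28, 12, 21] -> max=28
step 6: append 37 -> window=[23, 28, 12, 21, 37] -> max=37
step 7: append 47 -> window=[28, 12, 21, 37, 47] -> max=47
step 8: append 13 -> window=[12, 21, 37, 47, 13] -> max=47
step 9: append 41 -> window=[21, 37, 47, 13, 41] -> max=47
step 10: append 32 -> window=[37, 47, 13, 41, 32] -> max=47
step 11: append 5 -> window=[47, 13, 41, 32, 5] -> max=47
step 12: append 41 -> window=[13, 41, 32, 5, 41] -> max=41
step 13: append 8 -> window=[41, 32, 5, 41, 8] -> max=41
step 14: append 11 -> window=[32, 5, 41, 8, 11] -> max=41
step 15: append 32 -> window=[5, 41, 8, 11, 32] -> max=41
Window #11 max = 41

Answer: 41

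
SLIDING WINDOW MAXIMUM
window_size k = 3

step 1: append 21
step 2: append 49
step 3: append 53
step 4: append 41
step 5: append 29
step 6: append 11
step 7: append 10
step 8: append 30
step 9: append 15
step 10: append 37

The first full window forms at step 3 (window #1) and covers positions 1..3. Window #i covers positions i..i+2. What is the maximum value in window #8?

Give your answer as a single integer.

step 1: append 21 -> window=[21] (not full yet)
step 2: append 49 -> window=[21, 49] (not full yet)
step 3: append 53 -> window=[21, 49, 53] -> max=53
step 4: append 41 -> window=[49, 53, 41] -> max=53
step 5: append 29 -> window=[53, 41, 29] -> max=53
step 6: append 11 -> window=[41, 29, 11] -> max=41
step 7: append 10 -> window=[29, 11, 10] -> max=29
step 8: append 30 -> window=[11, 10, 30] -> max=30
step 9: append 15 -> window=[10, 30, 15] -> max=30
step 10: append 37 -> window=[30, 15, 37] -> max=37
Window #8 max = 37

Answer: 37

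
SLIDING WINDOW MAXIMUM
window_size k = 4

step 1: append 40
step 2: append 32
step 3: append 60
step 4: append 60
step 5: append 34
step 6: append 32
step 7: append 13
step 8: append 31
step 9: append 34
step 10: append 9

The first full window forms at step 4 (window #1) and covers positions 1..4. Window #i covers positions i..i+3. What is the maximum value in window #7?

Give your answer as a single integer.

step 1: append 40 -> window=[40] (not full yet)
step 2: append 32 -> window=[40, 32] (not full yet)
step 3: append 60 -> window=[40, 32, 60] (not full yet)
step 4: append 60 -> window=[40, 32, 60, 60] -> max=60
step 5: append 34 -> window=[32, 60, 60, 34] -> max=60
step 6: append 32 -> window=[60, 60, 34, 32] -> max=60
step 7: append 13 -> window=[60, 34, 32, 13] -> max=60
step 8: append 31 -> window=[34, 32, 13, 31] -> max=34
step 9: append 34 -> window=[32, 13, 31, 34] -> max=34
step 10: append 9 -> window=[13, 31, 34, 9] -> max=34
Window #7 max = 34

Answer: 34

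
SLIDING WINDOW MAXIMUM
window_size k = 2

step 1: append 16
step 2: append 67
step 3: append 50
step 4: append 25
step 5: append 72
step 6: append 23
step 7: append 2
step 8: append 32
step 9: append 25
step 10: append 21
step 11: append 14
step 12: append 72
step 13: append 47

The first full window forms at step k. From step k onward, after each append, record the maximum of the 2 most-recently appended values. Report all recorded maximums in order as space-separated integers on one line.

Answer: 67 67 50 72 72 23 32 32 25 21 72 72

Derivation:
step 1: append 16 -> window=[16] (not full yet)
step 2: append 67 -> window=[16, 67] -> max=67
step 3: append 50 -> window=[67, 50] -> max=67
step 4: append 25 -> window=[50, 25] -> max=50
step 5: append 72 -> window=[25, 72] -> max=72
step 6: append 23 -> window=[72, 23] -> max=72
step 7: append 2 -> window=[23, 2] -> max=23
step 8: append 32 -> window=[2, 32] -> max=32
step 9: append 25 -> window=[32, 25] -> max=32
step 10: append 21 -> window=[25, 21] -> max=25
step 11: append 14 -> window=[21, 14] -> max=21
step 12: append 72 -> window=[14, 72] -> max=72
step 13: append 47 -> window=[72, 47] -> max=72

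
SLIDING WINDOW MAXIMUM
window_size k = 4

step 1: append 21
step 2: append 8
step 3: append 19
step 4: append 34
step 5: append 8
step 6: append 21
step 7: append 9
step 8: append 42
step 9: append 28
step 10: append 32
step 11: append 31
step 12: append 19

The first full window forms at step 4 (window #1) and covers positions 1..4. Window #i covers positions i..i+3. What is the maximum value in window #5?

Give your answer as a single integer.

step 1: append 21 -> window=[21] (not full yet)
step 2: append 8 -> window=[21, 8] (not full yet)
step 3: append 19 -> window=[21, 8, 19] (not full yet)
step 4: append 34 -> window=[21, 8, 19, 34] -> max=34
step 5: append 8 -> window=[8, 19, 34, 8] -> max=34
step 6: append 21 -> window=[19, 34, 8, 21] -> max=34
step 7: append 9 -> window=[34, 8, 21, 9] -> max=34
step 8: append 42 -> window=[8, 21, 9, 42] -> max=42
Window #5 max = 42

Answer: 42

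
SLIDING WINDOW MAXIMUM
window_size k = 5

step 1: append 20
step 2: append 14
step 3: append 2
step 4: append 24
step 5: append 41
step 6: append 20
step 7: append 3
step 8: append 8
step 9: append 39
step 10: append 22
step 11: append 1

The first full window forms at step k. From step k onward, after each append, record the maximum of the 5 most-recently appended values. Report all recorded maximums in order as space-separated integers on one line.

Answer: 41 41 41 41 41 39 39

Derivation:
step 1: append 20 -> window=[20] (not full yet)
step 2: append 14 -> window=[20, 14] (not full yet)
step 3: append 2 -> window=[20, 14, 2] (not full yet)
step 4: append 24 -> window=[20, 14, 2, 24] (not full yet)
step 5: append 41 -> window=[20, 14, 2, 24, 41] -> max=41
step 6: append 20 -> window=[14, 2, 24, 41, 20] -> max=41
step 7: append 3 -> window=[2, 24, 41, 20, 3] -> max=41
step 8: append 8 -> window=[24, 41, 20, 3, 8] -> max=41
step 9: append 39 -> window=[41, 20, 3, 8, 39] -> max=41
step 10: append 22 -> window=[20, 3, 8, 39, 22] -> max=39
step 11: append 1 -> window=[3, 8, 39, 22, 1] -> max=39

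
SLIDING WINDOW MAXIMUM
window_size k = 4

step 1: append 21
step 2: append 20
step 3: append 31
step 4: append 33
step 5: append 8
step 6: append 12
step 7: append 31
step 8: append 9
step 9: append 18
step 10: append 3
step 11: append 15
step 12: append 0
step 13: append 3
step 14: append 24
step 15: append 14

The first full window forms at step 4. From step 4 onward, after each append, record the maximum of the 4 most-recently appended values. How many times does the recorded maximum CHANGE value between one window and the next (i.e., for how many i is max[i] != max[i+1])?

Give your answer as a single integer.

Answer: 4

Derivation:
step 1: append 21 -> window=[21] (not full yet)
step 2: append 20 -> window=[21, 20] (not full yet)
step 3: append 31 -> window=[21, 20, 31] (not full yet)
step 4: append 33 -> window=[21, 20, 31, 33] -> max=33
step 5: append 8 -> window=[20, 31, 33, 8] -> max=33
step 6: append 12 -> window=[31, 33, 8, 12] -> max=33
step 7: append 31 -> window=[33, 8, 12, 31] -> max=33
step 8: append 9 -> window=[8, 12, 31, 9] -> max=31
step 9: append 18 -> window=[12, 31, 9, 18] -> max=31
step 10: append 3 -> window=[31, 9, 18, 3] -> max=31
step 11: append 15 -> window=[9, 18, 3, 15] -> max=18
step 12: append 0 -> window=[18, 3, 15, 0] -> max=18
step 13: append 3 -> window=[3, 15, 0, 3] -> max=15
step 14: append 24 -> window=[15, 0, 3, 24] -> max=24
step 15: append 14 -> window=[0, 3, 24, 14] -> max=24
Recorded maximums: 33 33 33 33 31 31 31 18 18 15 24 24
Changes between consecutive maximums: 4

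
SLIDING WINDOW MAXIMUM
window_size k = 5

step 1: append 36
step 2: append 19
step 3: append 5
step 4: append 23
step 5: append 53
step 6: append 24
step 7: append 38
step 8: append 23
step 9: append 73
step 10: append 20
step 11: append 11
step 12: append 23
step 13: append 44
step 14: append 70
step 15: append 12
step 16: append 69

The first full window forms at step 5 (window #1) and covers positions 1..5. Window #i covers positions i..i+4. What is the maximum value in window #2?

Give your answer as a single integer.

step 1: append 36 -> window=[36] (not full yet)
step 2: append 19 -> window=[36, 19] (not full yet)
step 3: append 5 -> window=[36, 19, 5] (not full yet)
step 4: append 23 -> window=[36, 19, 5, 23] (not full yet)
step 5: append 53 -> window=[36, 19, 5, 23, 53] -> max=53
step 6: append 24 -> window=[19, 5, 23, 53, 24] -> max=53
Window #2 max = 53

Answer: 53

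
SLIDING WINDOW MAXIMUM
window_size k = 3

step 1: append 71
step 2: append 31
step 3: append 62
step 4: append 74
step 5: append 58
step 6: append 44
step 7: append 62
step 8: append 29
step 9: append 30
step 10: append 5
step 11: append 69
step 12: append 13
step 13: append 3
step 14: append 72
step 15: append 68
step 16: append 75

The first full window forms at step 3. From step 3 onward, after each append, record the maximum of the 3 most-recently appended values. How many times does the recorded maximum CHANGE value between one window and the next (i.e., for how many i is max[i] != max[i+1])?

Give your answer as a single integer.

Answer: 6

Derivation:
step 1: append 71 -> window=[71] (not full yet)
step 2: append 31 -> window=[71, 31] (not full yet)
step 3: append 62 -> window=[71, 31, 62] -> max=71
step 4: append 74 -> window=[31, 62, 74] -> max=74
step 5: append 58 -> window=[62, 74, 58] -> max=74
step 6: append 44 -> window=[74, 58, 44] -> max=74
step 7: append 62 -> window=[58, 44, 62] -> max=62
step 8: append 29 -> window=[44, 62, 29] -> max=62
step 9: append 30 -> window=[62, 29, 30] -> max=62
step 10: append 5 -> window=[29, 30, 5] -> max=30
step 11: append 69 -> window=[30, 5, 69] -> max=69
step 12: append 13 -> window=[5, 69, 13] -> max=69
step 13: append 3 -> window=[69, 13, 3] -> max=69
step 14: append 72 -> window=[13, 3, 72] -> max=72
step 15: append 68 -> window=[3, 72, 68] -> max=72
step 16: append 75 -> window=[72, 68, 75] -> max=75
Recorded maximums: 71 74 74 74 62 62 62 30 69 69 69 72 72 75
Changes between consecutive maximums: 6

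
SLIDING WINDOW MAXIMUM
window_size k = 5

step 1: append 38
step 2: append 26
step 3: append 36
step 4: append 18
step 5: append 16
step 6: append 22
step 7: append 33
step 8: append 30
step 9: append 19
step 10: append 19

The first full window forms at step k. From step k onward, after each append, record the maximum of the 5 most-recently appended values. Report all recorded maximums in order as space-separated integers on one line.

Answer: 38 36 36 33 33 33

Derivation:
step 1: append 38 -> window=[38] (not full yet)
step 2: append 26 -> window=[38, 26] (not full yet)
step 3: append 36 -> window=[38, 26, 36] (not full yet)
step 4: append 18 -> window=[38, 26, 36, 18] (not full yet)
step 5: append 16 -> window=[38, 26, 36, 18, 16] -> max=38
step 6: append 22 -> window=[26, 36, 18, 16, 22] -> max=36
step 7: append 33 -> window=[36, 18, 16, 22, 33] -> max=36
step 8: append 30 -> window=[18, 16, 22, 33, 30] -> max=33
step 9: append 19 -> window=[16, 22, 33, 30, 19] -> max=33
step 10: append 19 -> window=[22, 33, 30, 19, 19] -> max=33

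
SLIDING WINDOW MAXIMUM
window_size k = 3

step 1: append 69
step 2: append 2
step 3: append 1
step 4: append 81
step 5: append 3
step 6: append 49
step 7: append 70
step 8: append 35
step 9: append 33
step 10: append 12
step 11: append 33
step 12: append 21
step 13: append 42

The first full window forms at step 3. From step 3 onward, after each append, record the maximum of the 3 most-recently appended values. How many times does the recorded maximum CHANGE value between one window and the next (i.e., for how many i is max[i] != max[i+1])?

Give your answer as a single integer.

step 1: append 69 -> window=[69] (not full yet)
step 2: append 2 -> window=[69, 2] (not full yet)
step 3: append 1 -> window=[69, 2, 1] -> max=69
step 4: append 81 -> window=[2, 1, 81] -> max=81
step 5: append 3 -> window=[1, 81, 3] -> max=81
step 6: append 49 -> window=[81, 3, 49] -> max=81
step 7: append 70 -> window=[3, 49, 70] -> max=70
step 8: append 35 -> window=[49, 70, 35] -> max=70
step 9: append 33 -> window=[70, 35, 33] -> max=70
step 10: append 12 -> window=[35, 33, 12] -> max=35
step 11: append 33 -> window=[33, 12, 33] -> max=33
step 12: append 21 -> window=[12, 33, 21] -> max=33
step 13: append 42 -> window=[33, 21, 42] -> max=42
Recorded maximums: 69 81 81 81 70 70 70 35 33 33 42
Changes between consecutive maximums: 5

Answer: 5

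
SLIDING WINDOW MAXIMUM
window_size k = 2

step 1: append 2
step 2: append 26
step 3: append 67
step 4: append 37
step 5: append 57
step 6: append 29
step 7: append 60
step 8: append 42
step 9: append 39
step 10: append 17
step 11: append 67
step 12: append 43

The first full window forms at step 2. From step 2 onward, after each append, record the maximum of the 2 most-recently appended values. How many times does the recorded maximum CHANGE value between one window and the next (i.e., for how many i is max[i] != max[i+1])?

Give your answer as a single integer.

step 1: append 2 -> window=[2] (not full yet)
step 2: append 26 -> window=[2, 26] -> max=26
step 3: append 67 -> window=[26, 67] -> max=67
step 4: append 37 -> window=[67, 37] -> max=67
step 5: append 57 -> window=[37, 57] -> max=57
step 6: append 29 -> window=[57, 29] -> max=57
step 7: append 60 -> window=[29, 60] -> max=60
step 8: append 42 -> window=[60, 42] -> max=60
step 9: append 39 -> window=[42, 39] -> max=42
step 10: append 17 -> window=[39, 17] -> max=39
step 11: append 67 -> window=[17, 67] -> max=67
step 12: append 43 -> window=[67, 43] -> max=67
Recorded maximums: 26 67 67 57 57 60 60 42 39 67 67
Changes between consecutive maximums: 6

Answer: 6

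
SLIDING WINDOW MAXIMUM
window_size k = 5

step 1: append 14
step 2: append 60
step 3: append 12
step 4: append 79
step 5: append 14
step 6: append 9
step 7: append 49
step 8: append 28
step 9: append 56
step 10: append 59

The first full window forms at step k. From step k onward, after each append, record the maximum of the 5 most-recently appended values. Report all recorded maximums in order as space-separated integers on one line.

step 1: append 14 -> window=[14] (not full yet)
step 2: append 60 -> window=[14, 60] (not full yet)
step 3: append 12 -> window=[14, 60, 12] (not full yet)
step 4: append 79 -> window=[14, 60, 12, 79] (not full yet)
step 5: append 14 -> window=[14, 60, 12, 79, 14] -> max=79
step 6: append 9 -> window=[60, 12, 79, 14, 9] -> max=79
step 7: append 49 -> window=[12, 79, 14, 9, 49] -> max=79
step 8: append 28 -> window=[79, 14, 9, 49, 28] -> max=79
step 9: append 56 -> window=[14, 9, 49, 28, 56] -> max=56
step 10: append 59 -> window=[9, 49, 28, 56, 59] -> max=59

Answer: 79 79 79 79 56 59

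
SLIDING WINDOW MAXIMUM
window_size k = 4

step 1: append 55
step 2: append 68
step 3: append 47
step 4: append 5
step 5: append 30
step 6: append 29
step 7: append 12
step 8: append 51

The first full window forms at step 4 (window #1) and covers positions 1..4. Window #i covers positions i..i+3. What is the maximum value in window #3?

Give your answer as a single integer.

step 1: append 55 -> window=[55] (not full yet)
step 2: append 68 -> window=[55, 68] (not full yet)
step 3: append 47 -> window=[55, 68, 47] (not full yet)
step 4: append 5 -> window=[55, 68, 47, 5] -> max=68
step 5: append 30 -> window=[68, 47, 5, 30] -> max=68
step 6: append 29 -> window=[47, 5, 30, 29] -> max=47
Window #3 max = 47

Answer: 47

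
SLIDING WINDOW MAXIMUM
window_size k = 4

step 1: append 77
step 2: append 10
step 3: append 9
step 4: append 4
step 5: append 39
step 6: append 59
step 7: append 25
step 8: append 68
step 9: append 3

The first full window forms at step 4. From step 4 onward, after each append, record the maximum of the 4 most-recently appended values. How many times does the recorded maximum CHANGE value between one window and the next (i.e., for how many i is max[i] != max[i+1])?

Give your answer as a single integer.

step 1: append 77 -> window=[77] (not full yet)
step 2: append 10 -> window=[77, 10] (not full yet)
step 3: append 9 -> window=[77, 10, 9] (not full yet)
step 4: append 4 -> window=[77, 10, 9, 4] -> max=77
step 5: append 39 -> window=[10, 9, 4, 39] -> max=39
step 6: append 59 -> window=[9, 4, 39, 59] -> max=59
step 7: append 25 -> window=[4, 39, 59, 25] -> max=59
step 8: append 68 -> window=[39, 59, 25, 68] -> max=68
step 9: append 3 -> window=[59, 25, 68, 3] -> max=68
Recorded maximums: 77 39 59 59 68 68
Changes between consecutive maximums: 3

Answer: 3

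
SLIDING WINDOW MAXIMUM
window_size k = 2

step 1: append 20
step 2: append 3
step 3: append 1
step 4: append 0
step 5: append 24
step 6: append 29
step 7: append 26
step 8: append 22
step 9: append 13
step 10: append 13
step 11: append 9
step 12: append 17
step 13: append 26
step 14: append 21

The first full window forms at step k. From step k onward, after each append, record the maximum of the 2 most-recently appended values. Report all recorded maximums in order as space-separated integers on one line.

Answer: 20 3 1 24 29 29 26 22 13 13 17 26 26

Derivation:
step 1: append 20 -> window=[20] (not full yet)
step 2: append 3 -> window=[20, 3] -> max=20
step 3: append 1 -> window=[3, 1] -> max=3
step 4: append 0 -> window=[1, 0] -> max=1
step 5: append 24 -> window=[0, 24] -> max=24
step 6: append 29 -> window=[24, 29] -> max=29
step 7: append 26 -> window=[29, 26] -> max=29
step 8: append 22 -> window=[26, 22] -> max=26
step 9: append 13 -> window=[22, 13] -> max=22
step 10: append 13 -> window=[13, 13] -> max=13
step 11: append 9 -> window=[13, 9] -> max=13
step 12: append 17 -> window=[9, 17] -> max=17
step 13: append 26 -> window=[17, 26] -> max=26
step 14: append 21 -> window=[26, 21] -> max=26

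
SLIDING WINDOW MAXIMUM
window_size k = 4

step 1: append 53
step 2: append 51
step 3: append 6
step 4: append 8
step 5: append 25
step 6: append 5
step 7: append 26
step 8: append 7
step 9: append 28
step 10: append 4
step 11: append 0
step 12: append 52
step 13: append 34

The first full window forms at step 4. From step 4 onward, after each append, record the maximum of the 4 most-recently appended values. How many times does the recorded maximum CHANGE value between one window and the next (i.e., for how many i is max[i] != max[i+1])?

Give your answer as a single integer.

Answer: 5

Derivation:
step 1: append 53 -> window=[53] (not full yet)
step 2: append 51 -> window=[53, 51] (not full yet)
step 3: append 6 -> window=[53, 51, 6] (not full yet)
step 4: append 8 -> window=[53, 51, 6, 8] -> max=53
step 5: append 25 -> window=[51, 6, 8, 25] -> max=51
step 6: append 5 -> window=[6, 8, 25, 5] -> max=25
step 7: append 26 -> window=[8, 25, 5, 26] -> max=26
step 8: append 7 -> window=[25, 5, 26, 7] -> max=26
step 9: append 28 -> window=[5, 26, 7, 28] -> max=28
step 10: append 4 -> window=[26, 7, 28, 4] -> max=28
step 11: append 0 -> window=[7, 28, 4, 0] -> max=28
step 12: append 52 -> window=[28, 4, 0, 52] -> max=52
step 13: append 34 -> window=[4, 0, 52, 34] -> max=52
Recorded maximums: 53 51 25 26 26 28 28 28 52 52
Changes between consecutive maximums: 5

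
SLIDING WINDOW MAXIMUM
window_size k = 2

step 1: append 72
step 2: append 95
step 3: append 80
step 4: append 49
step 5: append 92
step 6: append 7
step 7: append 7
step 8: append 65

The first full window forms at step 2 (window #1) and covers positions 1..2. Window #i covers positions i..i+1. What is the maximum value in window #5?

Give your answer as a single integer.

step 1: append 72 -> window=[72] (not full yet)
step 2: append 95 -> window=[72, 95] -> max=95
step 3: append 80 -> window=[95, 80] -> max=95
step 4: append 49 -> window=[80, 49] -> max=80
step 5: append 92 -> window=[49, 92] -> max=92
step 6: append 7 -> window=[92, 7] -> max=92
Window #5 max = 92

Answer: 92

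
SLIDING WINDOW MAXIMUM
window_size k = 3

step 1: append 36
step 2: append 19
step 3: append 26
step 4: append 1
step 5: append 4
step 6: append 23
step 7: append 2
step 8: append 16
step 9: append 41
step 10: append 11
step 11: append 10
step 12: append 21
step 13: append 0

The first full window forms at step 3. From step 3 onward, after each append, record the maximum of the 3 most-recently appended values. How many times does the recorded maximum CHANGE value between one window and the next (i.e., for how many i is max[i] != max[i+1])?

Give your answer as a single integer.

Answer: 4

Derivation:
step 1: append 36 -> window=[36] (not full yet)
step 2: append 19 -> window=[36, 19] (not full yet)
step 3: append 26 -> window=[36, 19, 26] -> max=36
step 4: append 1 -> window=[19, 26, 1] -> max=26
step 5: append 4 -> window=[26, 1, 4] -> max=26
step 6: append 23 -> window=[1, 4, 23] -> max=23
step 7: append 2 -> window=[4, 23, 2] -> max=23
step 8: append 16 -> window=[23, 2, 16] -> max=23
step 9: append 41 -> window=[2, 16, 41] -> max=41
step 10: append 11 -> window=[16, 41, 11] -> max=41
step 11: append 10 -> window=[41, 11, 10] -> max=41
step 12: append 21 -> window=[11, 10, 21] -> max=21
step 13: append 0 -> window=[10, 21, 0] -> max=21
Recorded maximums: 36 26 26 23 23 23 41 41 41 21 21
Changes between consecutive maximums: 4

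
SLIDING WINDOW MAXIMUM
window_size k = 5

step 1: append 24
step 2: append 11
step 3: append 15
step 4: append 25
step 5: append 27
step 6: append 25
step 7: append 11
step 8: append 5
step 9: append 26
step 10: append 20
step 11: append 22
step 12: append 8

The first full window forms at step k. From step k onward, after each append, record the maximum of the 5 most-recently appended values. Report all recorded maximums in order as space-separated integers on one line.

Answer: 27 27 27 27 27 26 26 26

Derivation:
step 1: append 24 -> window=[24] (not full yet)
step 2: append 11 -> window=[24, 11] (not full yet)
step 3: append 15 -> window=[24, 11, 15] (not full yet)
step 4: append 25 -> window=[24, 11, 15, 25] (not full yet)
step 5: append 27 -> window=[24, 11, 15, 25, 27] -> max=27
step 6: append 25 -> window=[11, 15, 25, 27, 25] -> max=27
step 7: append 11 -> window=[15, 25, 27, 25, 11] -> max=27
step 8: append 5 -> window=[25, 27, 25, 11, 5] -> max=27
step 9: append 26 -> window=[27, 25, 11, 5, 26] -> max=27
step 10: append 20 -> window=[25, 11, 5, 26, 20] -> max=26
step 11: append 22 -> window=[11, 5, 26, 20, 22] -> max=26
step 12: append 8 -> window=[5, 26, 20, 22, 8] -> max=26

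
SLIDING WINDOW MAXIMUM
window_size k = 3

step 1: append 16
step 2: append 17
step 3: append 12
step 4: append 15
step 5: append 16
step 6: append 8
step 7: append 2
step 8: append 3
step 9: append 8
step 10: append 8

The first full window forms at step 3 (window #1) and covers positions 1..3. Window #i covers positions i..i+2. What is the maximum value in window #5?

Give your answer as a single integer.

step 1: append 16 -> window=[16] (not full yet)
step 2: append 17 -> window=[16, 17] (not full yet)
step 3: append 12 -> window=[16, 17, 12] -> max=17
step 4: append 15 -> window=[17, 12, 15] -> max=17
step 5: append 16 -> window=[12, 15, 16] -> max=16
step 6: append 8 -> window=[15, 16, 8] -> max=16
step 7: append 2 -> window=[16, 8, 2] -> max=16
Window #5 max = 16

Answer: 16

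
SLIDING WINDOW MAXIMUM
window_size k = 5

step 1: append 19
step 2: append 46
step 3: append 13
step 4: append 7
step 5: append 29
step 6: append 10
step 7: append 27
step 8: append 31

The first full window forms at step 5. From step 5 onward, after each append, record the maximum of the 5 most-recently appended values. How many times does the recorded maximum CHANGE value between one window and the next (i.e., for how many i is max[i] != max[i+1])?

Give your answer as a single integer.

Answer: 2

Derivation:
step 1: append 19 -> window=[19] (not full yet)
step 2: append 46 -> window=[19, 46] (not full yet)
step 3: append 13 -> window=[19, 46, 13] (not full yet)
step 4: append 7 -> window=[19, 46, 13, 7] (not full yet)
step 5: append 29 -> window=[19, 46, 13, 7, 29] -> max=46
step 6: append 10 -> window=[46, 13, 7, 29, 10] -> max=46
step 7: append 27 -> window=[13, 7, 29, 10, 27] -> max=29
step 8: append 31 -> window=[7, 29, 10, 27, 31] -> max=31
Recorded maximums: 46 46 29 31
Changes between consecutive maximums: 2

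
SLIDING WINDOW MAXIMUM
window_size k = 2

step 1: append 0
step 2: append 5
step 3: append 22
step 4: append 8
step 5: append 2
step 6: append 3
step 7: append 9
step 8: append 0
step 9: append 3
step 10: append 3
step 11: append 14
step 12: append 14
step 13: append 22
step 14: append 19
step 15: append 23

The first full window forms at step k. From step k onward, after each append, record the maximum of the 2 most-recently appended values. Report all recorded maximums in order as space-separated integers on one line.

step 1: append 0 -> window=[0] (not full yet)
step 2: append 5 -> window=[0, 5] -> max=5
step 3: append 22 -> window=[5, 22] -> max=22
step 4: append 8 -> window=[22, 8] -> max=22
step 5: append 2 -> window=[8, 2] -> max=8
step 6: append 3 -> window=[2, 3] -> max=3
step 7: append 9 -> window=[3, 9] -> max=9
step 8: append 0 -> window=[9, 0] -> max=9
step 9: append 3 -> window=[0, 3] -> max=3
step 10: append 3 -> window=[3, 3] -> max=3
step 11: append 14 -> window=[3, 14] -> max=14
step 12: append 14 -> window=[14, 14] -> max=14
step 13: append 22 -> window=[14, 22] -> max=22
step 14: append 19 -> window=[22, 19] -> max=22
step 15: append 23 -> window=[19, 23] -> max=23

Answer: 5 22 22 8 3 9 9 3 3 14 14 22 22 23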